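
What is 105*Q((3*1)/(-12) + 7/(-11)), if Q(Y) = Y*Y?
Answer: 159705/1936 ≈ 82.492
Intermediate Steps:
Q(Y) = Y²
105*Q((3*1)/(-12) + 7/(-11)) = 105*((3*1)/(-12) + 7/(-11))² = 105*(3*(-1/12) + 7*(-1/11))² = 105*(-¼ - 7/11)² = 105*(-39/44)² = 105*(1521/1936) = 159705/1936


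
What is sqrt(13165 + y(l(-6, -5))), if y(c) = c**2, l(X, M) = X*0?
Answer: sqrt(13165) ≈ 114.74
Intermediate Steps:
l(X, M) = 0
sqrt(13165 + y(l(-6, -5))) = sqrt(13165 + 0**2) = sqrt(13165 + 0) = sqrt(13165)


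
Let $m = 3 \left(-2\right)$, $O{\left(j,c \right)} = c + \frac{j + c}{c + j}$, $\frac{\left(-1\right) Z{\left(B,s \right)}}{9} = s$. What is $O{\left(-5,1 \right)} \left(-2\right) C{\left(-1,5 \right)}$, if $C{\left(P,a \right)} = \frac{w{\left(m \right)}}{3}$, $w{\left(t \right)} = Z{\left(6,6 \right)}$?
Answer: $72$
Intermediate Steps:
$Z{\left(B,s \right)} = - 9 s$
$O{\left(j,c \right)} = 1 + c$ ($O{\left(j,c \right)} = c + \frac{c + j}{c + j} = c + 1 = 1 + c$)
$m = -6$
$w{\left(t \right)} = -54$ ($w{\left(t \right)} = \left(-9\right) 6 = -54$)
$C{\left(P,a \right)} = -18$ ($C{\left(P,a \right)} = - \frac{54}{3} = \left(-54\right) \frac{1}{3} = -18$)
$O{\left(-5,1 \right)} \left(-2\right) C{\left(-1,5 \right)} = \left(1 + 1\right) \left(-2\right) \left(-18\right) = 2 \left(-2\right) \left(-18\right) = \left(-4\right) \left(-18\right) = 72$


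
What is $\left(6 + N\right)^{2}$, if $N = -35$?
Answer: $841$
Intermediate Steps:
$\left(6 + N\right)^{2} = \left(6 - 35\right)^{2} = \left(-29\right)^{2} = 841$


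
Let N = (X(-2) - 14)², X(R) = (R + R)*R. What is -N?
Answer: -36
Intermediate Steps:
X(R) = 2*R² (X(R) = (2*R)*R = 2*R²)
N = 36 (N = (2*(-2)² - 14)² = (2*4 - 14)² = (8 - 14)² = (-6)² = 36)
-N = -1*36 = -36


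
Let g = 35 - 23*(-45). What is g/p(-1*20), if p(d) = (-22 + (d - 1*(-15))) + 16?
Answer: -1070/11 ≈ -97.273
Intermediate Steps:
g = 1070 (g = 35 + 1035 = 1070)
p(d) = 9 + d (p(d) = (-22 + (d + 15)) + 16 = (-22 + (15 + d)) + 16 = (-7 + d) + 16 = 9 + d)
g/p(-1*20) = 1070/(9 - 1*20) = 1070/(9 - 20) = 1070/(-11) = 1070*(-1/11) = -1070/11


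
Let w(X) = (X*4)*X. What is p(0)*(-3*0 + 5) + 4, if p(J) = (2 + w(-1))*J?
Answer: 4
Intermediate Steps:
w(X) = 4*X² (w(X) = (4*X)*X = 4*X²)
p(J) = 6*J (p(J) = (2 + 4*(-1)²)*J = (2 + 4*1)*J = (2 + 4)*J = 6*J)
p(0)*(-3*0 + 5) + 4 = (6*0)*(-3*0 + 5) + 4 = 0*(0 + 5) + 4 = 0*5 + 4 = 0 + 4 = 4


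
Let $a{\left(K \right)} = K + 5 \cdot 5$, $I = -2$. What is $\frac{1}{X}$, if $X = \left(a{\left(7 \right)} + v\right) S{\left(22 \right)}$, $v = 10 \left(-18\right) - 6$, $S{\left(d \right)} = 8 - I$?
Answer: $- \frac{1}{1540} \approx -0.00064935$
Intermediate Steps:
$a{\left(K \right)} = 25 + K$ ($a{\left(K \right)} = K + 25 = 25 + K$)
$S{\left(d \right)} = 10$ ($S{\left(d \right)} = 8 - -2 = 8 + 2 = 10$)
$v = -186$ ($v = -180 - 6 = -186$)
$X = -1540$ ($X = \left(\left(25 + 7\right) - 186\right) 10 = \left(32 - 186\right) 10 = \left(-154\right) 10 = -1540$)
$\frac{1}{X} = \frac{1}{-1540} = - \frac{1}{1540}$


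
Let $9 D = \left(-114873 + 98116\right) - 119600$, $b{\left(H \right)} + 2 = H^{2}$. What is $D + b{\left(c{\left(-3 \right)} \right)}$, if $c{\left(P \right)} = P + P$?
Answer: $- \frac{136051}{9} \approx -15117.0$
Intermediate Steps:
$c{\left(P \right)} = 2 P$
$b{\left(H \right)} = -2 + H^{2}$
$D = - \frac{136357}{9}$ ($D = \frac{\left(-114873 + 98116\right) - 119600}{9} = \frac{-16757 - 119600}{9} = \frac{1}{9} \left(-136357\right) = - \frac{136357}{9} \approx -15151.0$)
$D + b{\left(c{\left(-3 \right)} \right)} = - \frac{136357}{9} - \left(2 - \left(2 \left(-3\right)\right)^{2}\right) = - \frac{136357}{9} - \left(2 - \left(-6\right)^{2}\right) = - \frac{136357}{9} + \left(-2 + 36\right) = - \frac{136357}{9} + 34 = - \frac{136051}{9}$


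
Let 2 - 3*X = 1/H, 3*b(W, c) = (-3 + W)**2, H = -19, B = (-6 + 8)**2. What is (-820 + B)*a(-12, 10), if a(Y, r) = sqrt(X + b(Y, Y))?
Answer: -816*sqrt(27322)/19 ≈ -7098.9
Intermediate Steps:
B = 4 (B = 2**2 = 4)
b(W, c) = (-3 + W)**2/3
X = 13/19 (X = 2/3 - 1/3/(-19) = 2/3 - 1/3*(-1/19) = 2/3 + 1/57 = 13/19 ≈ 0.68421)
a(Y, r) = sqrt(13/19 + (-3 + Y)**2/3)
(-820 + B)*a(-12, 10) = (-820 + 4)*(sqrt(2223 + 1083*(-3 - 12)**2)/57) = -272*sqrt(2223 + 1083*(-15)**2)/19 = -272*sqrt(2223 + 1083*225)/19 = -272*sqrt(2223 + 243675)/19 = -272*sqrt(245898)/19 = -272*3*sqrt(27322)/19 = -816*sqrt(27322)/19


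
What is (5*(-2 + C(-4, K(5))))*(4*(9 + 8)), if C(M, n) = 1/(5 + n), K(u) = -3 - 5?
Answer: -2380/3 ≈ -793.33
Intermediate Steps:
K(u) = -8
(5*(-2 + C(-4, K(5))))*(4*(9 + 8)) = (5*(-2 + 1/(5 - 8)))*(4*(9 + 8)) = (5*(-2 + 1/(-3)))*(4*17) = (5*(-2 - ⅓))*68 = (5*(-7/3))*68 = -35/3*68 = -2380/3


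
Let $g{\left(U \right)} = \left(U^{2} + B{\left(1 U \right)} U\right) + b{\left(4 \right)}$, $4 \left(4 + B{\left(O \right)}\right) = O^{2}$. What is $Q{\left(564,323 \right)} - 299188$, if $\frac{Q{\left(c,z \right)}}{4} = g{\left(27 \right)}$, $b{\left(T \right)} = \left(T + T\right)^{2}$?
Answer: $-276765$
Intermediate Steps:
$B{\left(O \right)} = -4 + \frac{O^{2}}{4}$
$b{\left(T \right)} = 4 T^{2}$ ($b{\left(T \right)} = \left(2 T\right)^{2} = 4 T^{2}$)
$g{\left(U \right)} = 64 + U^{2} + U \left(-4 + \frac{U^{2}}{4}\right)$ ($g{\left(U \right)} = \left(U^{2} + \left(-4 + \frac{\left(1 U\right)^{2}}{4}\right) U\right) + 4 \cdot 4^{2} = \left(U^{2} + \left(-4 + \frac{U^{2}}{4}\right) U\right) + 4 \cdot 16 = \left(U^{2} + U \left(-4 + \frac{U^{2}}{4}\right)\right) + 64 = 64 + U^{2} + U \left(-4 + \frac{U^{2}}{4}\right)$)
$Q{\left(c,z \right)} = 22423$ ($Q{\left(c,z \right)} = 4 \left(64 + 27^{2} - 108 + \frac{27^{3}}{4}\right) = 4 \left(64 + 729 - 108 + \frac{1}{4} \cdot 19683\right) = 4 \left(64 + 729 - 108 + \frac{19683}{4}\right) = 4 \cdot \frac{22423}{4} = 22423$)
$Q{\left(564,323 \right)} - 299188 = 22423 - 299188 = -276765$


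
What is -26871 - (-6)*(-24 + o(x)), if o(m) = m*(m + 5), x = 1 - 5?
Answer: -27039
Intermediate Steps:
x = -4
o(m) = m*(5 + m)
-26871 - (-6)*(-24 + o(x)) = -26871 - (-6)*(-24 - 4*(5 - 4)) = -26871 - (-6)*(-24 - 4*1) = -26871 - (-6)*(-24 - 4) = -26871 - (-6)*(-28) = -26871 - 1*168 = -26871 - 168 = -27039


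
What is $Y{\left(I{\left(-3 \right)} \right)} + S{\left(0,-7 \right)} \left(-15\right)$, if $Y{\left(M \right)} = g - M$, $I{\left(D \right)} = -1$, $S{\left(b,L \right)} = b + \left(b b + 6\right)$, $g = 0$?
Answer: $-89$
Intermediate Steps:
$S{\left(b,L \right)} = 6 + b + b^{2}$ ($S{\left(b,L \right)} = b + \left(b^{2} + 6\right) = b + \left(6 + b^{2}\right) = 6 + b + b^{2}$)
$Y{\left(M \right)} = - M$ ($Y{\left(M \right)} = 0 - M = - M$)
$Y{\left(I{\left(-3 \right)} \right)} + S{\left(0,-7 \right)} \left(-15\right) = \left(-1\right) \left(-1\right) + \left(6 + 0 + 0^{2}\right) \left(-15\right) = 1 + \left(6 + 0 + 0\right) \left(-15\right) = 1 + 6 \left(-15\right) = 1 - 90 = -89$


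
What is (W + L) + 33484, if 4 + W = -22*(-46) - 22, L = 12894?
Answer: 47364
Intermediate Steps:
W = 986 (W = -4 + (-22*(-46) - 22) = -4 + (1012 - 22) = -4 + 990 = 986)
(W + L) + 33484 = (986 + 12894) + 33484 = 13880 + 33484 = 47364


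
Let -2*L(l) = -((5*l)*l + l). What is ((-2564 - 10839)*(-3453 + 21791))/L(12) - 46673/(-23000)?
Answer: -2826509919841/4209000 ≈ -6.7154e+5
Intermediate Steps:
L(l) = l/2 + 5*l**2/2 (L(l) = -(-1)*((5*l)*l + l)/2 = -(-1)*(5*l**2 + l)/2 = -(-1)*(l + 5*l**2)/2 = -(-l - 5*l**2)/2 = l/2 + 5*l**2/2)
((-2564 - 10839)*(-3453 + 21791))/L(12) - 46673/(-23000) = ((-2564 - 10839)*(-3453 + 21791))/(((1/2)*12*(1 + 5*12))) - 46673/(-23000) = (-13403*18338)/(((1/2)*12*(1 + 60))) - 46673*(-1/23000) = -245784214/((1/2)*12*61) + 46673/23000 = -245784214/366 + 46673/23000 = -245784214*1/366 + 46673/23000 = -122892107/183 + 46673/23000 = -2826509919841/4209000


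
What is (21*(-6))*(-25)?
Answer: 3150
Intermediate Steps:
(21*(-6))*(-25) = -126*(-25) = 3150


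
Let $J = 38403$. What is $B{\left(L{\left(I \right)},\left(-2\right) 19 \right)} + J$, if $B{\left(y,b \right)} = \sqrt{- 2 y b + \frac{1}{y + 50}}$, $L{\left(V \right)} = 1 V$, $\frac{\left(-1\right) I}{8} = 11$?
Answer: $38403 + \frac{i \sqrt{9657510}}{38} \approx 38403.0 + 81.78 i$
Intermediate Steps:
$I = -88$ ($I = \left(-8\right) 11 = -88$)
$L{\left(V \right)} = V$
$B{\left(y,b \right)} = \sqrt{\frac{1}{50 + y} - 2 b y}$ ($B{\left(y,b \right)} = \sqrt{- 2 b y + \frac{1}{50 + y}} = \sqrt{\frac{1}{50 + y} - 2 b y}$)
$B{\left(L{\left(I \right)},\left(-2\right) 19 \right)} + J = \sqrt{\frac{1 - 2 \left(\left(-2\right) 19\right) \left(-88\right) \left(50 - 88\right)}{50 - 88}} + 38403 = \sqrt{\frac{1 - \left(-76\right) \left(-88\right) \left(-38\right)}{-38}} + 38403 = \sqrt{- \frac{1 + 254144}{38}} + 38403 = \sqrt{\left(- \frac{1}{38}\right) 254145} + 38403 = \sqrt{- \frac{254145}{38}} + 38403 = \frac{i \sqrt{9657510}}{38} + 38403 = 38403 + \frac{i \sqrt{9657510}}{38}$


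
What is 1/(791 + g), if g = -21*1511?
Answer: -1/30940 ≈ -3.2321e-5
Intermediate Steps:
g = -31731
1/(791 + g) = 1/(791 - 31731) = 1/(-30940) = -1/30940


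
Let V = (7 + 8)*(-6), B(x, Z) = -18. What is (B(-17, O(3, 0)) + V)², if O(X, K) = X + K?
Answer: 11664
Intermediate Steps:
O(X, K) = K + X
V = -90 (V = 15*(-6) = -90)
(B(-17, O(3, 0)) + V)² = (-18 - 90)² = (-108)² = 11664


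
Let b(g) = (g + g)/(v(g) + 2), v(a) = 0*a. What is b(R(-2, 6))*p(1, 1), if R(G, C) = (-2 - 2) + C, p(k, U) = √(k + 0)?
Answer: 2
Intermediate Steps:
v(a) = 0
p(k, U) = √k
R(G, C) = -4 + C
b(g) = g (b(g) = (g + g)/(0 + 2) = (2*g)/2 = (2*g)*(½) = g)
b(R(-2, 6))*p(1, 1) = (-4 + 6)*√1 = 2*1 = 2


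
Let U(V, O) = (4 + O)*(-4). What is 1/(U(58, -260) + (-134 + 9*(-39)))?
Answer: 1/539 ≈ 0.0018553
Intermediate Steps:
U(V, O) = -16 - 4*O
1/(U(58, -260) + (-134 + 9*(-39))) = 1/((-16 - 4*(-260)) + (-134 + 9*(-39))) = 1/((-16 + 1040) + (-134 - 351)) = 1/(1024 - 485) = 1/539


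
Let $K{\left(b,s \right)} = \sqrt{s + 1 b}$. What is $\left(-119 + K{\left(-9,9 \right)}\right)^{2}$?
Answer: $14161$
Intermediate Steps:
$K{\left(b,s \right)} = \sqrt{b + s}$ ($K{\left(b,s \right)} = \sqrt{s + b} = \sqrt{b + s}$)
$\left(-119 + K{\left(-9,9 \right)}\right)^{2} = \left(-119 + \sqrt{-9 + 9}\right)^{2} = \left(-119 + \sqrt{0}\right)^{2} = \left(-119 + 0\right)^{2} = \left(-119\right)^{2} = 14161$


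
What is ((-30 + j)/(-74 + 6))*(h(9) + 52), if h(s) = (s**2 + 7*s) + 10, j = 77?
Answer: -4841/34 ≈ -142.38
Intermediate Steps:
h(s) = 10 + s**2 + 7*s
((-30 + j)/(-74 + 6))*(h(9) + 52) = ((-30 + 77)/(-74 + 6))*((10 + 9**2 + 7*9) + 52) = (47/(-68))*((10 + 81 + 63) + 52) = (47*(-1/68))*(154 + 52) = -47/68*206 = -4841/34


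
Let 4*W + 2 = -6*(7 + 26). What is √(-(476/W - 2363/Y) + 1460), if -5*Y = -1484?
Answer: √20336204357/3710 ≈ 38.438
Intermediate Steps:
W = -50 (W = -½ + (-6*(7 + 26))/4 = -½ + (-6*33)/4 = -½ + (¼)*(-198) = -½ - 99/2 = -50)
Y = 1484/5 (Y = -⅕*(-1484) = 1484/5 ≈ 296.80)
√(-(476/W - 2363/Y) + 1460) = √(-(476/(-50) - 2363/1484/5) + 1460) = √(-(476*(-1/50) - 2363*5/1484) + 1460) = √(-(-238/25 - 11815/1484) + 1460) = √(-1*(-648567/37100) + 1460) = √(648567/37100 + 1460) = √(54814567/37100) = √20336204357/3710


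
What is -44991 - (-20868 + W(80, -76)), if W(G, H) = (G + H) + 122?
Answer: -24249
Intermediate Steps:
W(G, H) = 122 + G + H
-44991 - (-20868 + W(80, -76)) = -44991 - (-20868 + (122 + 80 - 76)) = -44991 - (-20868 + 126) = -44991 - 1*(-20742) = -44991 + 20742 = -24249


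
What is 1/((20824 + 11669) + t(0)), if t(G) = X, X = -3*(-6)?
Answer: 1/32511 ≈ 3.0759e-5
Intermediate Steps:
X = 18
t(G) = 18
1/((20824 + 11669) + t(0)) = 1/((20824 + 11669) + 18) = 1/(32493 + 18) = 1/32511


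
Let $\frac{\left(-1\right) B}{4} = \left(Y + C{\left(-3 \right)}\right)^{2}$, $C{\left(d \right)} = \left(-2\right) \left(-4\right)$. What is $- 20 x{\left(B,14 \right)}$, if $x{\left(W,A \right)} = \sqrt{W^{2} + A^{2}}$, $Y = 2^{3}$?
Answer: $- 40 \sqrt{262193} \approx -20482.0$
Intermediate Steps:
$C{\left(d \right)} = 8$
$Y = 8$
$B = -1024$ ($B = - 4 \left(8 + 8\right)^{2} = - 4 \cdot 16^{2} = \left(-4\right) 256 = -1024$)
$x{\left(W,A \right)} = \sqrt{A^{2} + W^{2}}$
$- 20 x{\left(B,14 \right)} = - 20 \sqrt{14^{2} + \left(-1024\right)^{2}} = - 20 \sqrt{196 + 1048576} = - 20 \sqrt{1048772} = - 20 \cdot 2 \sqrt{262193} = - 40 \sqrt{262193}$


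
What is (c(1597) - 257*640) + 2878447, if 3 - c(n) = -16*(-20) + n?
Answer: 2712053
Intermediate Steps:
c(n) = -317 - n (c(n) = 3 - (-16*(-20) + n) = 3 - (320 + n) = 3 + (-320 - n) = -317 - n)
(c(1597) - 257*640) + 2878447 = ((-317 - 1*1597) - 257*640) + 2878447 = ((-317 - 1597) - 164480) + 2878447 = (-1914 - 164480) + 2878447 = -166394 + 2878447 = 2712053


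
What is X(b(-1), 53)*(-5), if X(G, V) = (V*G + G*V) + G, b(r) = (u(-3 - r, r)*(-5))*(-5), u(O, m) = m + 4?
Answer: -40125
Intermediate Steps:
u(O, m) = 4 + m
b(r) = 100 + 25*r (b(r) = ((4 + r)*(-5))*(-5) = (-20 - 5*r)*(-5) = 100 + 25*r)
X(G, V) = G + 2*G*V (X(G, V) = (G*V + G*V) + G = 2*G*V + G = G + 2*G*V)
X(b(-1), 53)*(-5) = ((100 + 25*(-1))*(1 + 2*53))*(-5) = ((100 - 25)*(1 + 106))*(-5) = (75*107)*(-5) = 8025*(-5) = -40125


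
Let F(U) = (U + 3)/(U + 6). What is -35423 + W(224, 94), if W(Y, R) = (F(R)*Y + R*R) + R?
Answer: -656893/25 ≈ -26276.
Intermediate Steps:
F(U) = (3 + U)/(6 + U)
W(Y, R) = R + R**2 + Y*(3 + R)/(6 + R) (W(Y, R) = (((3 + R)/(6 + R))*Y + R*R) + R = (Y*(3 + R)/(6 + R) + R**2) + R = (R**2 + Y*(3 + R)/(6 + R)) + R = R + R**2 + Y*(3 + R)/(6 + R))
-35423 + W(224, 94) = -35423 + (224*(3 + 94) + 94*(1 + 94)*(6 + 94))/(6 + 94) = -35423 + (224*97 + 94*95*100)/100 = -35423 + (21728 + 893000)/100 = -35423 + (1/100)*914728 = -35423 + 228682/25 = -656893/25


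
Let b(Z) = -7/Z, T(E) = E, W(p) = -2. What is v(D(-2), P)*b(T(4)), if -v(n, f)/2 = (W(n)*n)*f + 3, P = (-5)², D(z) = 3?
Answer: -1029/2 ≈ -514.50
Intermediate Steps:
P = 25
v(n, f) = -6 + 4*f*n (v(n, f) = -2*((-2*n)*f + 3) = -2*(-2*f*n + 3) = -2*(3 - 2*f*n) = -6 + 4*f*n)
v(D(-2), P)*b(T(4)) = (-6 + 4*25*3)*(-7/4) = (-6 + 300)*(-7*¼) = 294*(-7/4) = -1029/2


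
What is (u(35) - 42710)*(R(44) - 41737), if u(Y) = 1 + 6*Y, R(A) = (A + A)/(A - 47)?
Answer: 5325082201/3 ≈ 1.7750e+9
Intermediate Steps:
R(A) = 2*A/(-47 + A) (R(A) = (2*A)/(-47 + A) = 2*A/(-47 + A))
(u(35) - 42710)*(R(44) - 41737) = ((1 + 6*35) - 42710)*(2*44/(-47 + 44) - 41737) = ((1 + 210) - 42710)*(2*44/(-3) - 41737) = (211 - 42710)*(2*44*(-1/3) - 41737) = -42499*(-88/3 - 41737) = -42499*(-125299/3) = 5325082201/3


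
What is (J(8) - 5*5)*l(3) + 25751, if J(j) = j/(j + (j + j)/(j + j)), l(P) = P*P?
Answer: 25534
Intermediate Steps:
l(P) = P²
J(j) = j/(1 + j) (J(j) = j/(j + (2*j)/((2*j))) = j/(j + (2*j)*(1/(2*j))) = j/(j + 1) = j/(1 + j))
(J(8) - 5*5)*l(3) + 25751 = (8/(1 + 8) - 5*5)*3² + 25751 = (8/9 - 25)*9 + 25751 = -217/9*9 + 25751 = -217 + 25751 = 25534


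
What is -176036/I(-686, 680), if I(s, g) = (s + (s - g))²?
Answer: -44009/1052676 ≈ -0.041807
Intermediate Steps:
I(s, g) = (-g + 2*s)²
-176036/I(-686, 680) = -176036/(680 - 2*(-686))² = -176036/(680 + 1372)² = -176036/(2052²) = -176036/4210704 = -176036*1/4210704 = -44009/1052676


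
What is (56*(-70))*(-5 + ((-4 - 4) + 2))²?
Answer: -474320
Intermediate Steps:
(56*(-70))*(-5 + ((-4 - 4) + 2))² = -3920*(-5 + (-8 + 2))² = -3920*(-5 - 6)² = -3920*(-11)² = -3920*121 = -474320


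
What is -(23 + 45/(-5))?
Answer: -14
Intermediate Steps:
-(23 + 45/(-5)) = -(23 + 45*(-⅕)) = -(23 - 9) = -1*14 = -14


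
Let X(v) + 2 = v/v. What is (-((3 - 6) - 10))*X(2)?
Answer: -13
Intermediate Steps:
X(v) = -1 (X(v) = -2 + v/v = -2 + 1 = -1)
(-((3 - 6) - 10))*X(2) = -((3 - 6) - 10)*(-1) = -(-3 - 10)*(-1) = -1*(-13)*(-1) = 13*(-1) = -13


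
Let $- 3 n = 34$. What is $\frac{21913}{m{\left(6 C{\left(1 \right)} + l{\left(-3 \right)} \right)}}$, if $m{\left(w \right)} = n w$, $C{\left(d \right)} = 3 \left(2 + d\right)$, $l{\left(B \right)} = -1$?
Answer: $- \frac{3867}{106} \approx -36.481$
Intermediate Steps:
$C{\left(d \right)} = 6 + 3 d$
$n = - \frac{34}{3}$ ($n = \left(- \frac{1}{3}\right) 34 = - \frac{34}{3} \approx -11.333$)
$m{\left(w \right)} = - \frac{34 w}{3}$
$\frac{21913}{m{\left(6 C{\left(1 \right)} + l{\left(-3 \right)} \right)}} = \frac{21913}{\left(- \frac{34}{3}\right) \left(6 \left(6 + 3 \cdot 1\right) - 1\right)} = \frac{21913}{\left(- \frac{34}{3}\right) \left(6 \left(6 + 3\right) - 1\right)} = \frac{21913}{\left(- \frac{34}{3}\right) \left(6 \cdot 9 - 1\right)} = \frac{21913}{\left(- \frac{34}{3}\right) \left(54 - 1\right)} = \frac{21913}{\left(- \frac{34}{3}\right) 53} = \frac{21913}{- \frac{1802}{3}} = 21913 \left(- \frac{3}{1802}\right) = - \frac{3867}{106}$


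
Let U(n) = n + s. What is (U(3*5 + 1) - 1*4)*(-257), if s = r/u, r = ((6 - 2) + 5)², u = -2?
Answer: 14649/2 ≈ 7324.5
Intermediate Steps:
r = 81 (r = (4 + 5)² = 9² = 81)
s = -81/2 (s = 81/(-2) = 81*(-½) = -81/2 ≈ -40.500)
U(n) = -81/2 + n (U(n) = n - 81/2 = -81/2 + n)
(U(3*5 + 1) - 1*4)*(-257) = ((-81/2 + (3*5 + 1)) - 1*4)*(-257) = ((-81/2 + (15 + 1)) - 4)*(-257) = ((-81/2 + 16) - 4)*(-257) = (-49/2 - 4)*(-257) = -57/2*(-257) = 14649/2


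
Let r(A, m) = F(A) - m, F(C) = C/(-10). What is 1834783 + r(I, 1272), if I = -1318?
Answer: 9168214/5 ≈ 1.8336e+6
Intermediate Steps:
F(C) = -C/10 (F(C) = C*(-1/10) = -C/10)
r(A, m) = -m - A/10 (r(A, m) = -A/10 - m = -m - A/10)
1834783 + r(I, 1272) = 1834783 + (-1*1272 - 1/10*(-1318)) = 1834783 + (-1272 + 659/5) = 1834783 - 5701/5 = 9168214/5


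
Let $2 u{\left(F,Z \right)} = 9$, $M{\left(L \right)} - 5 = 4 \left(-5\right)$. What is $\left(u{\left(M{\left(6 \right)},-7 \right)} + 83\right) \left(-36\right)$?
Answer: $-3150$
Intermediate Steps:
$M{\left(L \right)} = -15$ ($M{\left(L \right)} = 5 + 4 \left(-5\right) = 5 - 20 = -15$)
$u{\left(F,Z \right)} = \frac{9}{2}$ ($u{\left(F,Z \right)} = \frac{1}{2} \cdot 9 = \frac{9}{2}$)
$\left(u{\left(M{\left(6 \right)},-7 \right)} + 83\right) \left(-36\right) = \left(\frac{9}{2} + 83\right) \left(-36\right) = \frac{175}{2} \left(-36\right) = -3150$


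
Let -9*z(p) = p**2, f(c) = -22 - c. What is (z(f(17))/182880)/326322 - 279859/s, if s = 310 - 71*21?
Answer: 16701360295402651/70479443252160 ≈ 236.97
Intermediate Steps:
s = -1181 (s = 310 - 1491 = -1181)
z(p) = -p**2/9
(z(f(17))/182880)/326322 - 279859/s = (-(-22 - 1*17)**2/9/182880)/326322 - 279859/(-1181) = (-(-22 - 17)**2/9*(1/182880))*(1/326322) - 279859*(-1/1181) = (-1/9*(-39)**2*(1/182880))*(1/326322) + 279859/1181 = (-1/9*1521*(1/182880))*(1/326322) + 279859/1181 = -169*1/182880*(1/326322) + 279859/1181 = -169/182880*1/326322 + 279859/1181 = -169/59677767360 + 279859/1181 = 16701360295402651/70479443252160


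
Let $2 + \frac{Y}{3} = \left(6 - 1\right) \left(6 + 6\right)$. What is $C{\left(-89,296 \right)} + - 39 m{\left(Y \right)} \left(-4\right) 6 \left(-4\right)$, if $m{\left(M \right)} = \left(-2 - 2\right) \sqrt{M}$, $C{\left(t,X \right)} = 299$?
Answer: $299 + 14976 \sqrt{174} \approx 1.9785 \cdot 10^{5}$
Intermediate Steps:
$Y = 174$ ($Y = -6 + 3 \left(6 - 1\right) \left(6 + 6\right) = -6 + 3 \cdot 5 \cdot 12 = -6 + 3 \cdot 60 = -6 + 180 = 174$)
$m{\left(M \right)} = - 4 \sqrt{M}$
$C{\left(-89,296 \right)} + - 39 m{\left(Y \right)} \left(-4\right) 6 \left(-4\right) = 299 + - 39 \left(- 4 \sqrt{174}\right) \left(-4\right) 6 \left(-4\right) = 299 + 156 \sqrt{174} \left(\left(-24\right) \left(-4\right)\right) = 299 + 156 \sqrt{174} \cdot 96 = 299 + 14976 \sqrt{174}$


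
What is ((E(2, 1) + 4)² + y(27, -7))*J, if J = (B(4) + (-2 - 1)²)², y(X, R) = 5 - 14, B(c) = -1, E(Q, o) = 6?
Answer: 5824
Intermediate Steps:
y(X, R) = -9
J = 64 (J = (-1 + (-2 - 1)²)² = (-1 + (-3)²)² = (-1 + 9)² = 8² = 64)
((E(2, 1) + 4)² + y(27, -7))*J = ((6 + 4)² - 9)*64 = (10² - 9)*64 = (100 - 9)*64 = 91*64 = 5824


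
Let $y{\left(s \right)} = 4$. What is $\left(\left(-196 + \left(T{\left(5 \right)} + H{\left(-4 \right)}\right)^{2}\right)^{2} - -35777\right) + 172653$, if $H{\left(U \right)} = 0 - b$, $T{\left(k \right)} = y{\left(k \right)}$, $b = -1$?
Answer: $237671$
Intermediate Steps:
$T{\left(k \right)} = 4$
$H{\left(U \right)} = 1$ ($H{\left(U \right)} = 0 - -1 = 0 + 1 = 1$)
$\left(\left(-196 + \left(T{\left(5 \right)} + H{\left(-4 \right)}\right)^{2}\right)^{2} - -35777\right) + 172653 = \left(\left(-196 + \left(4 + 1\right)^{2}\right)^{2} - -35777\right) + 172653 = \left(\left(-196 + 5^{2}\right)^{2} + \left(-70857 + 106634\right)\right) + 172653 = \left(\left(-196 + 25\right)^{2} + 35777\right) + 172653 = \left(\left(-171\right)^{2} + 35777\right) + 172653 = \left(29241 + 35777\right) + 172653 = 65018 + 172653 = 237671$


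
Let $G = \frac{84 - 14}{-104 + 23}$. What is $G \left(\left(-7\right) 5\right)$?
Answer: $\frac{2450}{81} \approx 30.247$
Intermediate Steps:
$G = - \frac{70}{81}$ ($G = \frac{70}{-81} = 70 \left(- \frac{1}{81}\right) = - \frac{70}{81} \approx -0.8642$)
$G \left(\left(-7\right) 5\right) = - \frac{70 \left(\left(-7\right) 5\right)}{81} = \left(- \frac{70}{81}\right) \left(-35\right) = \frac{2450}{81}$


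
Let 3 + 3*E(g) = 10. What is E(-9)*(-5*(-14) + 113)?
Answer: 427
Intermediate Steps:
E(g) = 7/3 (E(g) = -1 + (⅓)*10 = -1 + 10/3 = 7/3)
E(-9)*(-5*(-14) + 113) = 7*(-5*(-14) + 113)/3 = 7*(70 + 113)/3 = (7/3)*183 = 427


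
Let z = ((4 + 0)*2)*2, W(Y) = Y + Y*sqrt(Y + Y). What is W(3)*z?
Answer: 48 + 48*sqrt(6) ≈ 165.58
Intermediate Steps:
W(Y) = Y + sqrt(2)*Y**(3/2) (W(Y) = Y + Y*sqrt(2*Y) = Y + Y*(sqrt(2)*sqrt(Y)) = Y + sqrt(2)*Y**(3/2))
z = 16 (z = (4*2)*2 = 8*2 = 16)
W(3)*z = (3 + sqrt(2)*3**(3/2))*16 = (3 + sqrt(2)*(3*sqrt(3)))*16 = (3 + 3*sqrt(6))*16 = 48 + 48*sqrt(6)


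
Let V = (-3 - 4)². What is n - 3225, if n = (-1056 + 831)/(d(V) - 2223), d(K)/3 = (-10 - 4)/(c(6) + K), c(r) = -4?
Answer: -107579400/33359 ≈ -3224.9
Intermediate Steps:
V = 49 (V = (-7)² = 49)
d(K) = -42/(-4 + K) (d(K) = 3*((-10 - 4)/(-4 + K)) = 3*(-14/(-4 + K)) = -42/(-4 + K))
n = 3375/33359 (n = (-1056 + 831)/(-42/(-4 + 49) - 2223) = -225/(-42/45 - 2223) = -225/(-42*1/45 - 2223) = -225/(-14/15 - 2223) = -225/(-33359/15) = -225*(-15/33359) = 3375/33359 ≈ 0.10117)
n - 3225 = 3375/33359 - 3225 = -107579400/33359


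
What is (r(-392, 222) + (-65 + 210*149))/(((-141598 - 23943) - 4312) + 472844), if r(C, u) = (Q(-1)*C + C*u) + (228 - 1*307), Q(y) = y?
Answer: -55486/302991 ≈ -0.18313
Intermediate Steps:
r(C, u) = -79 - C + C*u (r(C, u) = (-C + C*u) + (228 - 1*307) = (-C + C*u) + (228 - 307) = (-C + C*u) - 79 = -79 - C + C*u)
(r(-392, 222) + (-65 + 210*149))/(((-141598 - 23943) - 4312) + 472844) = ((-79 - 1*(-392) - 392*222) + (-65 + 210*149))/(((-141598 - 23943) - 4312) + 472844) = ((-79 + 392 - 87024) + (-65 + 31290))/((-165541 - 4312) + 472844) = (-86711 + 31225)/(-169853 + 472844) = -55486/302991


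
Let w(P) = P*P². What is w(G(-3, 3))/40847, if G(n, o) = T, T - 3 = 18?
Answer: 9261/40847 ≈ 0.22672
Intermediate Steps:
T = 21 (T = 3 + 18 = 21)
G(n, o) = 21
w(P) = P³
w(G(-3, 3))/40847 = 21³/40847 = 9261*(1/40847) = 9261/40847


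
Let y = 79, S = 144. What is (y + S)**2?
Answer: 49729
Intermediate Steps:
(y + S)**2 = (79 + 144)**2 = 223**2 = 49729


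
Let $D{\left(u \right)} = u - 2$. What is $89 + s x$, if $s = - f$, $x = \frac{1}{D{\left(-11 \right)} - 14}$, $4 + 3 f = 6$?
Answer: $\frac{7211}{81} \approx 89.025$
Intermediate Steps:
$f = \frac{2}{3}$ ($f = - \frac{4}{3} + \frac{1}{3} \cdot 6 = - \frac{4}{3} + 2 = \frac{2}{3} \approx 0.66667$)
$D{\left(u \right)} = -2 + u$ ($D{\left(u \right)} = u - 2 = -2 + u$)
$x = - \frac{1}{27}$ ($x = \frac{1}{\left(-2 - 11\right) - 14} = \frac{1}{-13 - 14} = \frac{1}{-27} = - \frac{1}{27} \approx -0.037037$)
$s = - \frac{2}{3}$ ($s = \left(-1\right) \frac{2}{3} = - \frac{2}{3} \approx -0.66667$)
$89 + s x = 89 - - \frac{2}{81} = 89 + \frac{2}{81} = \frac{7211}{81}$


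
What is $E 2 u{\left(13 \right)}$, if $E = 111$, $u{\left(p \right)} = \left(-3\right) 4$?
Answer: $-2664$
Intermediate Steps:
$u{\left(p \right)} = -12$
$E 2 u{\left(13 \right)} = 111 \cdot 2 \left(-12\right) = 111 \left(-24\right) = -2664$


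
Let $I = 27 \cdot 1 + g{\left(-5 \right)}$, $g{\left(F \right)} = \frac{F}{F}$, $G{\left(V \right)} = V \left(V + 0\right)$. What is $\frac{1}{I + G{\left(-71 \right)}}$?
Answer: $\frac{1}{5069} \approx 0.00019728$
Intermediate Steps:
$G{\left(V \right)} = V^{2}$ ($G{\left(V \right)} = V V = V^{2}$)
$g{\left(F \right)} = 1$
$I = 28$ ($I = 27 \cdot 1 + 1 = 27 + 1 = 28$)
$\frac{1}{I + G{\left(-71 \right)}} = \frac{1}{28 + \left(-71\right)^{2}} = \frac{1}{28 + 5041} = \frac{1}{5069}$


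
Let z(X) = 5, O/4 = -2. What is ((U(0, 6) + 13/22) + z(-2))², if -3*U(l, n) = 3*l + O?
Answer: 297025/4356 ≈ 68.188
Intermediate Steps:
O = -8 (O = 4*(-2) = -8)
U(l, n) = 8/3 - l (U(l, n) = -(3*l - 8)/3 = -(-8 + 3*l)/3 = 8/3 - l)
((U(0, 6) + 13/22) + z(-2))² = (((8/3 - 1*0) + 13/22) + 5)² = (((8/3 + 0) + 13*(1/22)) + 5)² = ((8/3 + 13/22) + 5)² = (215/66 + 5)² = (545/66)² = 297025/4356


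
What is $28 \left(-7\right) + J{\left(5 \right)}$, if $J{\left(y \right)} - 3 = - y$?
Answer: $-198$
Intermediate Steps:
$J{\left(y \right)} = 3 - y$
$28 \left(-7\right) + J{\left(5 \right)} = 28 \left(-7\right) + \left(3 - 5\right) = -196 + \left(3 - 5\right) = -196 - 2 = -198$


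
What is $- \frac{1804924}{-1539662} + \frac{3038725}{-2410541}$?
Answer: $- \frac{163883053533}{1855709188571} \approx -0.088313$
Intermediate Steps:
$- \frac{1804924}{-1539662} + \frac{3038725}{-2410541} = \left(-1804924\right) \left(- \frac{1}{1539662}\right) + 3038725 \left(- \frac{1}{2410541}\right) = \frac{902462}{769831} - \frac{3038725}{2410541} = - \frac{163883053533}{1855709188571}$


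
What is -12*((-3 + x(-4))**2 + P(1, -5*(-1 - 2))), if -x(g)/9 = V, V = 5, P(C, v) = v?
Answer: -27828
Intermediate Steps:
x(g) = -45 (x(g) = -9*5 = -45)
-12*((-3 + x(-4))**2 + P(1, -5*(-1 - 2))) = -12*((-3 - 45)**2 - 5*(-1 - 2)) = -12*((-48)**2 - 5*(-3)) = -12*(2304 + 15) = -12*2319 = -27828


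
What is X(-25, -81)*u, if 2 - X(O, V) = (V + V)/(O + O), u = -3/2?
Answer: 93/50 ≈ 1.8600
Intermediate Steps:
u = -3/2 (u = -3*1/2 = -3/2 ≈ -1.5000)
X(O, V) = 2 - V/O (X(O, V) = 2 - (V + V)/(O + O) = 2 - 2*V/(2*O) = 2 - 2*V*1/(2*O) = 2 - V/O)
X(-25, -81)*u = (2 - 1*(-81)/(-25))*(-3/2) = (2 - 1*(-81)*(-1/25))*(-3/2) = (2 - 81/25)*(-3/2) = -31/25*(-3/2) = 93/50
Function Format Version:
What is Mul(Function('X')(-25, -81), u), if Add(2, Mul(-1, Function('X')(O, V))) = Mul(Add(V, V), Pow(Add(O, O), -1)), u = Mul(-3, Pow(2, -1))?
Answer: Rational(93, 50) ≈ 1.8600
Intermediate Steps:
u = Rational(-3, 2) (u = Mul(-3, Rational(1, 2)) = Rational(-3, 2) ≈ -1.5000)
Function('X')(O, V) = Add(2, Mul(-1, V, Pow(O, -1))) (Function('X')(O, V) = Add(2, Mul(-1, Mul(Add(V, V), Pow(Add(O, O), -1)))) = Add(2, Mul(-1, Mul(Mul(2, V), Pow(Mul(2, O), -1)))) = Add(2, Mul(-1, Mul(Mul(2, V), Mul(Rational(1, 2), Pow(O, -1))))) = Add(2, Mul(-1, Mul(V, Pow(O, -1)))) = Add(2, Mul(-1, V, Pow(O, -1))))
Mul(Function('X')(-25, -81), u) = Mul(Add(2, Mul(-1, -81, Pow(-25, -1))), Rational(-3, 2)) = Mul(Add(2, Mul(-1, -81, Rational(-1, 25))), Rational(-3, 2)) = Mul(Add(2, Rational(-81, 25)), Rational(-3, 2)) = Mul(Rational(-31, 25), Rational(-3, 2)) = Rational(93, 50)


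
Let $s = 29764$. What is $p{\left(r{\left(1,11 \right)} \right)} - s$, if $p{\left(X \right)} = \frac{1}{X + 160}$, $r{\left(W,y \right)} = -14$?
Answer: $- \frac{4345543}{146} \approx -29764.0$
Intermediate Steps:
$p{\left(X \right)} = \frac{1}{160 + X}$
$p{\left(r{\left(1,11 \right)} \right)} - s = \frac{1}{160 - 14} - 29764 = \frac{1}{146} - 29764 = - \frac{4345543}{146}$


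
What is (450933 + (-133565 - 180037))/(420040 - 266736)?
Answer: 137331/153304 ≈ 0.89581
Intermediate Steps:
(450933 + (-133565 - 180037))/(420040 - 266736) = (450933 - 313602)/153304 = 137331*(1/153304) = 137331/153304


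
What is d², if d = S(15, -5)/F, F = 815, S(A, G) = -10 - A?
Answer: 25/26569 ≈ 0.00094095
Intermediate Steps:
d = -5/163 (d = (-10 - 1*15)/815 = (-10 - 15)*(1/815) = -25*1/815 = -5/163 ≈ -0.030675)
d² = (-5/163)² = 25/26569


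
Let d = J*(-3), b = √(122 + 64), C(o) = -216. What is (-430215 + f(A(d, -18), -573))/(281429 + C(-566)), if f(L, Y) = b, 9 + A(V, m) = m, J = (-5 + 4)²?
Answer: -14835/9697 + √186/281213 ≈ -1.5298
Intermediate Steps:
J = 1 (J = (-1)² = 1)
b = √186 ≈ 13.638
d = -3 (d = 1*(-3) = -3)
A(V, m) = -9 + m
f(L, Y) = √186
(-430215 + f(A(d, -18), -573))/(281429 + C(-566)) = (-430215 + √186)/(281429 - 216) = (-430215 + √186)/281213 = (-430215 + √186)*(1/281213) = -14835/9697 + √186/281213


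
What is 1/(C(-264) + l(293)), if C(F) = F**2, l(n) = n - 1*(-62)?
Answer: 1/70051 ≈ 1.4275e-5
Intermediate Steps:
l(n) = 62 + n (l(n) = n + 62 = 62 + n)
1/(C(-264) + l(293)) = 1/((-264)**2 + (62 + 293)) = 1/(69696 + 355) = 1/70051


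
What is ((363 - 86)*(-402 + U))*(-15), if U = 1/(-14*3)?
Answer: 23385725/14 ≈ 1.6704e+6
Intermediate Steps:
U = -1/42 (U = 1/(-42) = -1/42 ≈ -0.023810)
((363 - 86)*(-402 + U))*(-15) = ((363 - 86)*(-402 - 1/42))*(-15) = (277*(-16885/42))*(-15) = -4677145/42*(-15) = 23385725/14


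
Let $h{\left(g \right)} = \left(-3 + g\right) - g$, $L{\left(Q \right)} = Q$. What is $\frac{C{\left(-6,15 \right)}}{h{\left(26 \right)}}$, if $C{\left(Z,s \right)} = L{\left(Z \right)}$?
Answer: $2$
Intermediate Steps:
$C{\left(Z,s \right)} = Z$
$h{\left(g \right)} = -3$
$\frac{C{\left(-6,15 \right)}}{h{\left(26 \right)}} = - \frac{6}{-3} = \left(-6\right) \left(- \frac{1}{3}\right) = 2$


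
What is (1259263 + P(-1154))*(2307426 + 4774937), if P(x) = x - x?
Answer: 8918557678469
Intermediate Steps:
P(x) = 0
(1259263 + P(-1154))*(2307426 + 4774937) = (1259263 + 0)*(2307426 + 4774937) = 1259263*7082363 = 8918557678469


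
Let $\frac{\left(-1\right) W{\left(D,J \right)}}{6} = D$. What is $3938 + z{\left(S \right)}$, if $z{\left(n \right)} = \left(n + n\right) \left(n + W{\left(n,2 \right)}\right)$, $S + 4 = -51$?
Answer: $-26312$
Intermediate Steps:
$S = -55$ ($S = -4 - 51 = -55$)
$W{\left(D,J \right)} = - 6 D$
$z{\left(n \right)} = - 10 n^{2}$ ($z{\left(n \right)} = \left(n + n\right) \left(n - 6 n\right) = 2 n \left(- 5 n\right) = - 10 n^{2}$)
$3938 + z{\left(S \right)} = 3938 - 10 \left(-55\right)^{2} = 3938 - 30250 = -26312$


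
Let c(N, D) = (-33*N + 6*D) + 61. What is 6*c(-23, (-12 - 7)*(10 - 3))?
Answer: 132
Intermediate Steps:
c(N, D) = 61 - 33*N + 6*D
6*c(-23, (-12 - 7)*(10 - 3)) = 6*(61 - 33*(-23) + 6*((-12 - 7)*(10 - 3))) = 6*(61 + 759 + 6*(-19*7)) = 6*(61 + 759 + 6*(-133)) = 6*(61 + 759 - 798) = 6*22 = 132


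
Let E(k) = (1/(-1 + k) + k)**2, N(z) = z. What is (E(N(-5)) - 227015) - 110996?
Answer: -12167435/36 ≈ -3.3798e+5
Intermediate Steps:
E(k) = (k + 1/(-1 + k))**2
(E(N(-5)) - 227015) - 110996 = ((1 + (-5)**2 - 1*(-5))**2/(-1 - 5)**2 - 227015) - 110996 = ((1 + 25 + 5)**2/(-6)**2 - 227015) - 110996 = ((1/36)*31**2 - 227015) - 110996 = ((1/36)*961 - 227015) - 110996 = (961/36 - 227015) - 110996 = -8171579/36 - 110996 = -12167435/36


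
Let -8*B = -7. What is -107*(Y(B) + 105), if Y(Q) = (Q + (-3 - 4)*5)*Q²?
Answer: -4320981/512 ≈ -8439.4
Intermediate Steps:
B = 7/8 (B = -⅛*(-7) = 7/8 ≈ 0.87500)
Y(Q) = Q²*(-35 + Q) (Y(Q) = (Q - 7*5)*Q² = (Q - 35)*Q² = (-35 + Q)*Q² = Q²*(-35 + Q))
-107*(Y(B) + 105) = -107*((7/8)²*(-35 + 7/8) + 105) = -107*((49/64)*(-273/8) + 105) = -107*(-13377/512 + 105) = -107*40383/512 = -4320981/512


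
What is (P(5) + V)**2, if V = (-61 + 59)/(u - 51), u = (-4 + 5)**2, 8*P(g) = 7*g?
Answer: 779689/40000 ≈ 19.492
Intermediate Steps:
P(g) = 7*g/8 (P(g) = (7*g)/8 = 7*g/8)
u = 1 (u = 1**2 = 1)
V = 1/25 (V = (-61 + 59)/(1 - 51) = -2/(-50) = -2*(-1/50) = 1/25 ≈ 0.040000)
(P(5) + V)**2 = ((7/8)*5 + 1/25)**2 = (35/8 + 1/25)**2 = (883/200)**2 = 779689/40000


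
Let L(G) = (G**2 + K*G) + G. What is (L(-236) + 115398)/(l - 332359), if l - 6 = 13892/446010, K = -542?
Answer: -66627203850/74116373819 ≈ -0.89895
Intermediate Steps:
L(G) = G**2 - 541*G (L(G) = (G**2 - 542*G) + G = G**2 - 541*G)
l = 1344976/223005 (l = 6 + 13892/446010 = 6 + 13892*(1/446010) = 6 + 6946/223005 = 1344976/223005 ≈ 6.0311)
(L(-236) + 115398)/(l - 332359) = (-236*(-541 - 236) + 115398)/(1344976/223005 - 332359) = (-236*(-777) + 115398)/(-74116373819/223005) = (183372 + 115398)*(-223005/74116373819) = 298770*(-223005/74116373819) = -66627203850/74116373819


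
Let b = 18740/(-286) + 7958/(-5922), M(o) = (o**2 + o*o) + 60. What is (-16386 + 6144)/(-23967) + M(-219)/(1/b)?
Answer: -2412316370680016/375858483 ≈ -6.4182e+6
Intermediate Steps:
M(o) = 60 + 2*o**2 (M(o) = (o**2 + o**2) + 60 = 2*o**2 + 60 = 60 + 2*o**2)
b = -28313567/423423 (b = 18740*(-1/286) + 7958*(-1/5922) = -9370/143 - 3979/2961 = -28313567/423423 ≈ -66.868)
(-16386 + 6144)/(-23967) + M(-219)/(1/b) = (-16386 + 6144)/(-23967) + (60 + 2*(-219)**2)/(1/(-28313567/423423)) = -10242*(-1/23967) + (60 + 2*47961)/(-423423/28313567) = 1138/2663 + (60 + 95922)*(-28313567/423423) = 1138/2663 + 95982*(-28313567/423423) = 1138/2663 - 905864262598/141141 = -2412316370680016/375858483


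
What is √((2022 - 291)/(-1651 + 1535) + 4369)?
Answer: √14647117/58 ≈ 65.985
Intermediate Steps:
√((2022 - 291)/(-1651 + 1535) + 4369) = √(1731/(-116) + 4369) = √(1731*(-1/116) + 4369) = √(-1731/116 + 4369) = √(505073/116) = √14647117/58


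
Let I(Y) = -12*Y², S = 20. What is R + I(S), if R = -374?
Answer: -5174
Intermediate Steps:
R + I(S) = -374 - 12*20² = -374 - 12*400 = -374 - 4800 = -5174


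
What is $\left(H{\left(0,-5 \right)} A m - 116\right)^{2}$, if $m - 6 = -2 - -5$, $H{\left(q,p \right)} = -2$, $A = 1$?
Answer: $17956$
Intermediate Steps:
$m = 9$ ($m = 6 - -3 = 6 + \left(-2 + 5\right) = 6 + 3 = 9$)
$\left(H{\left(0,-5 \right)} A m - 116\right)^{2} = \left(\left(-2\right) 1 \cdot 9 - 116\right)^{2} = \left(\left(-2\right) 9 - 116\right)^{2} = \left(-18 - 116\right)^{2} = \left(-134\right)^{2} = 17956$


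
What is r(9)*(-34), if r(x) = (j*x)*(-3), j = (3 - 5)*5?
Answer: -9180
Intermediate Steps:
j = -10 (j = -2*5 = -10)
r(x) = 30*x (r(x) = -10*x*(-3) = 30*x)
r(9)*(-34) = (30*9)*(-34) = 270*(-34) = -9180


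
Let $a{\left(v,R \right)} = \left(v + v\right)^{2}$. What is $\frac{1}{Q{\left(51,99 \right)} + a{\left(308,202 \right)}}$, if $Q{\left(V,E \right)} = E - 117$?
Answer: $\frac{1}{379438} \approx 2.6355 \cdot 10^{-6}$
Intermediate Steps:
$a{\left(v,R \right)} = 4 v^{2}$ ($a{\left(v,R \right)} = \left(2 v\right)^{2} = 4 v^{2}$)
$Q{\left(V,E \right)} = -117 + E$
$\frac{1}{Q{\left(51,99 \right)} + a{\left(308,202 \right)}} = \frac{1}{\left(-117 + 99\right) + 4 \cdot 308^{2}} = \frac{1}{-18 + 4 \cdot 94864} = \frac{1}{-18 + 379456} = \frac{1}{379438}$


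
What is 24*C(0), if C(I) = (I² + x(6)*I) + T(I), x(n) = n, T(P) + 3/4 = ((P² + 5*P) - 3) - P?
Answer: -90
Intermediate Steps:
T(P) = -15/4 + P² + 4*P (T(P) = -¾ + (((P² + 5*P) - 3) - P) = -¾ + ((-3 + P² + 5*P) - P) = -¾ + (-3 + P² + 4*P) = -15/4 + P² + 4*P)
C(I) = -15/4 + 2*I² + 10*I (C(I) = (I² + 6*I) + (-15/4 + I² + 4*I) = -15/4 + 2*I² + 10*I)
24*C(0) = 24*(-15/4 + 2*0² + 10*0) = 24*(-15/4 + 2*0 + 0) = 24*(-15/4 + 0 + 0) = 24*(-15/4) = -90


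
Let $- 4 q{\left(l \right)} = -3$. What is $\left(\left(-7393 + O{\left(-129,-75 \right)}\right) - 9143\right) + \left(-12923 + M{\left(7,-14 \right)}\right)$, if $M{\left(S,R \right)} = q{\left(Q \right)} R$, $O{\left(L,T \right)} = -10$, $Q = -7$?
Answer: $- \frac{58959}{2} \approx -29480.0$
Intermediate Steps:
$q{\left(l \right)} = \frac{3}{4}$ ($q{\left(l \right)} = \left(- \frac{1}{4}\right) \left(-3\right) = \frac{3}{4}$)
$M{\left(S,R \right)} = \frac{3 R}{4}$
$\left(\left(-7393 + O{\left(-129,-75 \right)}\right) - 9143\right) + \left(-12923 + M{\left(7,-14 \right)}\right) = \left(\left(-7393 - 10\right) - 9143\right) + \left(-12923 + \frac{3}{4} \left(-14\right)\right) = \left(-7403 - 9143\right) - \frac{25867}{2} = -16546 - \frac{25867}{2} = - \frac{58959}{2}$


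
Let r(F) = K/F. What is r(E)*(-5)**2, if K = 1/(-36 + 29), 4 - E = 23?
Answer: 25/133 ≈ 0.18797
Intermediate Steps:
E = -19 (E = 4 - 1*23 = 4 - 23 = -19)
K = -1/7 (K = 1/(-7) = -1/7 ≈ -0.14286)
r(F) = -1/(7*F)
r(E)*(-5)**2 = -1/7/(-19)*(-5)**2 = -1/7*(-1/19)*25 = (1/133)*25 = 25/133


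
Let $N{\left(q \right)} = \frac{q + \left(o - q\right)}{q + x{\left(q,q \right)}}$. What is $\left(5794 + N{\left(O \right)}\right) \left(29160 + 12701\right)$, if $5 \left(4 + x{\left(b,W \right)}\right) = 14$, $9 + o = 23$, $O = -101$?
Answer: $\frac{17705193672}{73} \approx 2.4254 \cdot 10^{8}$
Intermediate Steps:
$o = 14$ ($o = -9 + 23 = 14$)
$x{\left(b,W \right)} = - \frac{6}{5}$ ($x{\left(b,W \right)} = -4 + \frac{1}{5} \cdot 14 = -4 + \frac{14}{5} = - \frac{6}{5}$)
$N{\left(q \right)} = \frac{14}{- \frac{6}{5} + q}$ ($N{\left(q \right)} = \frac{q - \left(-14 + q\right)}{q - \frac{6}{5}} = \frac{14}{- \frac{6}{5} + q}$)
$\left(5794 + N{\left(O \right)}\right) \left(29160 + 12701\right) = \left(5794 + \frac{70}{-6 + 5 \left(-101\right)}\right) \left(29160 + 12701\right) = \left(5794 + \frac{70}{-6 - 505}\right) 41861 = \left(5794 + \frac{70}{-511}\right) 41861 = \left(5794 + 70 \left(- \frac{1}{511}\right)\right) 41861 = \left(5794 - \frac{10}{73}\right) 41861 = \frac{422952}{73} \cdot 41861 = \frac{17705193672}{73}$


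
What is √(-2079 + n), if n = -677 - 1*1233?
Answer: I*√3989 ≈ 63.159*I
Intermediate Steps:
n = -1910 (n = -677 - 1233 = -1910)
√(-2079 + n) = √(-2079 - 1910) = √(-3989) = I*√3989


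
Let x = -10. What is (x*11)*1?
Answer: -110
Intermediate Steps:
(x*11)*1 = -10*11*1 = -110*1 = -110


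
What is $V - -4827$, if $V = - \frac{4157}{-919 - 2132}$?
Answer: $\frac{14731334}{3051} \approx 4828.4$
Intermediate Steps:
$V = \frac{4157}{3051}$ ($V = - \frac{4157}{-3051} = \left(-4157\right) \left(- \frac{1}{3051}\right) = \frac{4157}{3051} \approx 1.3625$)
$V - -4827 = \frac{4157}{3051} - -4827 = \frac{4157}{3051} + 4827 = \frac{14731334}{3051}$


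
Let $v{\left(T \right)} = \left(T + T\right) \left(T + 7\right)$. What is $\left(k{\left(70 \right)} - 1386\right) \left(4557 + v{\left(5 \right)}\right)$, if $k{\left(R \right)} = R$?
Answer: $-6154932$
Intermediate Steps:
$v{\left(T \right)} = 2 T \left(7 + T\right)$
$\left(k{\left(70 \right)} - 1386\right) \left(4557 + v{\left(5 \right)}\right) = \left(70 - 1386\right) \left(4557 + 2 \cdot 5 \left(7 + 5\right)\right) = - 1316 \left(4557 + 2 \cdot 5 \cdot 12\right) = - 1316 \left(4557 + 120\right) = \left(-1316\right) 4677 = -6154932$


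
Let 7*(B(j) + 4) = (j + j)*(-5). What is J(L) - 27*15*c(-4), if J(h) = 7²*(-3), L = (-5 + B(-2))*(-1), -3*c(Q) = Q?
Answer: -687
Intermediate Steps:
c(Q) = -Q/3
B(j) = -4 - 10*j/7 (B(j) = -4 + ((j + j)*(-5))/7 = -4 + ((2*j)*(-5))/7 = -4 + (-10*j)/7 = -4 - 10*j/7)
L = 43/7 (L = (-5 + (-4 - 10/7*(-2)))*(-1) = (-5 + (-4 + 20/7))*(-1) = (-5 - 8/7)*(-1) = -43/7*(-1) = 43/7 ≈ 6.1429)
J(h) = -147 (J(h) = 49*(-3) = -147)
J(L) - 27*15*c(-4) = -147 - 27*15*(-⅓*(-4)) = -147 - 405*4/3 = -147 - 1*540 = -147 - 540 = -687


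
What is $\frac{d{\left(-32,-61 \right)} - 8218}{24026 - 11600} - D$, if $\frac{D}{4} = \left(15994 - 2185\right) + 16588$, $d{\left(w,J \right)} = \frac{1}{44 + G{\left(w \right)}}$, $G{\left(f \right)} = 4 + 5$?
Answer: $- \frac{80075617417}{658578} \approx -1.2159 \cdot 10^{5}$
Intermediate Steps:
$G{\left(f \right)} = 9$
$d{\left(w,J \right)} = \frac{1}{53}$ ($d{\left(w,J \right)} = \frac{1}{44 + 9} = \frac{1}{53}$)
$D = 121588$ ($D = 4 \left(\left(15994 - 2185\right) + 16588\right) = 4 \left(13809 + 16588\right) = 4 \cdot 30397 = 121588$)
$\frac{d{\left(-32,-61 \right)} - 8218}{24026 - 11600} - D = \frac{\frac{1}{53} - 8218}{24026 - 11600} - 121588 = - \frac{435553}{53 \cdot 12426} - 121588 = \left(- \frac{435553}{53}\right) \frac{1}{12426} - 121588 = - \frac{435553}{658578} - 121588 = - \frac{80075617417}{658578}$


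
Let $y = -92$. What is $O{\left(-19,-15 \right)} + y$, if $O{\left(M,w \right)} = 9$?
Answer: $-83$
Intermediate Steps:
$O{\left(-19,-15 \right)} + y = 9 - 92 = -83$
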